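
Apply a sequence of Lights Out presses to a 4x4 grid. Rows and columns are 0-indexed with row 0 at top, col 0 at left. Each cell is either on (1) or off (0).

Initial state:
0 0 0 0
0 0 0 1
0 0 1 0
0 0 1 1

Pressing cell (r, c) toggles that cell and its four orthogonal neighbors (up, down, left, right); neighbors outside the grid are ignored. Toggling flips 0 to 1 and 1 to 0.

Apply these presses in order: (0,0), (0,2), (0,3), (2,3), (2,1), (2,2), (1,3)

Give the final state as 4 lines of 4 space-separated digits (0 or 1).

After press 1 at (0,0):
1 1 0 0
1 0 0 1
0 0 1 0
0 0 1 1

After press 2 at (0,2):
1 0 1 1
1 0 1 1
0 0 1 0
0 0 1 1

After press 3 at (0,3):
1 0 0 0
1 0 1 0
0 0 1 0
0 0 1 1

After press 4 at (2,3):
1 0 0 0
1 0 1 1
0 0 0 1
0 0 1 0

After press 5 at (2,1):
1 0 0 0
1 1 1 1
1 1 1 1
0 1 1 0

After press 6 at (2,2):
1 0 0 0
1 1 0 1
1 0 0 0
0 1 0 0

After press 7 at (1,3):
1 0 0 1
1 1 1 0
1 0 0 1
0 1 0 0

Answer: 1 0 0 1
1 1 1 0
1 0 0 1
0 1 0 0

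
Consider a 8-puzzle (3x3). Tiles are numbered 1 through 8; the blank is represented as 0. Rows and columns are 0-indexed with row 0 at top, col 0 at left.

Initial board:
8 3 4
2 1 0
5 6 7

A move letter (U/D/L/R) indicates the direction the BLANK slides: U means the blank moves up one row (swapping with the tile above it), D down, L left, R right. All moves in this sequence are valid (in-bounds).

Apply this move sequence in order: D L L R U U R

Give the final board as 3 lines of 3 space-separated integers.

Answer: 8 4 0
2 3 7
5 1 6

Derivation:
After move 1 (D):
8 3 4
2 1 7
5 6 0

After move 2 (L):
8 3 4
2 1 7
5 0 6

After move 3 (L):
8 3 4
2 1 7
0 5 6

After move 4 (R):
8 3 4
2 1 7
5 0 6

After move 5 (U):
8 3 4
2 0 7
5 1 6

After move 6 (U):
8 0 4
2 3 7
5 1 6

After move 7 (R):
8 4 0
2 3 7
5 1 6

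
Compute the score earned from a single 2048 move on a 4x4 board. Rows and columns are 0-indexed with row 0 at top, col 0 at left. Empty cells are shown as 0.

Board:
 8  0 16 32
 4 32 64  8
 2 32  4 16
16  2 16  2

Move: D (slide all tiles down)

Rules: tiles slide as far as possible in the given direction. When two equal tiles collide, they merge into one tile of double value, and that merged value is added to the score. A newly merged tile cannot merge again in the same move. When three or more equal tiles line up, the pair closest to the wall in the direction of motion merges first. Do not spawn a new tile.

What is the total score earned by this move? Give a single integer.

Slide down:
col 0: [8, 4, 2, 16] -> [8, 4, 2, 16]  score +0 (running 0)
col 1: [0, 32, 32, 2] -> [0, 0, 64, 2]  score +64 (running 64)
col 2: [16, 64, 4, 16] -> [16, 64, 4, 16]  score +0 (running 64)
col 3: [32, 8, 16, 2] -> [32, 8, 16, 2]  score +0 (running 64)
Board after move:
 8  0 16 32
 4  0 64  8
 2 64  4 16
16  2 16  2

Answer: 64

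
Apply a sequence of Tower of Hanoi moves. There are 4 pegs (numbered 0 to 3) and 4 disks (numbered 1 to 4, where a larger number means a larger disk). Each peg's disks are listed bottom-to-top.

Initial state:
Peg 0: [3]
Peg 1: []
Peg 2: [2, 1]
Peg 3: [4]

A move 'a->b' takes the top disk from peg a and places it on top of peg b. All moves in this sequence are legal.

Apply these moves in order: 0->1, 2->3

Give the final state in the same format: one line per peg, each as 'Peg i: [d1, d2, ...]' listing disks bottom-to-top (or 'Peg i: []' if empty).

Answer: Peg 0: []
Peg 1: [3]
Peg 2: [2]
Peg 3: [4, 1]

Derivation:
After move 1 (0->1):
Peg 0: []
Peg 1: [3]
Peg 2: [2, 1]
Peg 3: [4]

After move 2 (2->3):
Peg 0: []
Peg 1: [3]
Peg 2: [2]
Peg 3: [4, 1]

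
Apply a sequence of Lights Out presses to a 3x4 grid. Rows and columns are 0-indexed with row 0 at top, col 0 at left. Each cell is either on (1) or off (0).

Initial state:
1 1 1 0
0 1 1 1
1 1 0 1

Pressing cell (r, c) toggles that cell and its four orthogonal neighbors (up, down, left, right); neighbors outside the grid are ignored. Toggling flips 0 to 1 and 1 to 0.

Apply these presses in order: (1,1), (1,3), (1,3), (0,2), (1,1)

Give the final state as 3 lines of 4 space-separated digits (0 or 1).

After press 1 at (1,1):
1 0 1 0
1 0 0 1
1 0 0 1

After press 2 at (1,3):
1 0 1 1
1 0 1 0
1 0 0 0

After press 3 at (1,3):
1 0 1 0
1 0 0 1
1 0 0 1

After press 4 at (0,2):
1 1 0 1
1 0 1 1
1 0 0 1

After press 5 at (1,1):
1 0 0 1
0 1 0 1
1 1 0 1

Answer: 1 0 0 1
0 1 0 1
1 1 0 1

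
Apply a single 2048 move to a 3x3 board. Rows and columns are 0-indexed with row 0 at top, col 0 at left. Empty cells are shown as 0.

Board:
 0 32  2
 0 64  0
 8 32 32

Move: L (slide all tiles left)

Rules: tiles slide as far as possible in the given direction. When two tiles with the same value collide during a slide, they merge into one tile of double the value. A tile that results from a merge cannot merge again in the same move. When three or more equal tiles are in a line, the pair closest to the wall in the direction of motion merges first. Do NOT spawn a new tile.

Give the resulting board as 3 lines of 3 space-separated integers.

Answer: 32  2  0
64  0  0
 8 64  0

Derivation:
Slide left:
row 0: [0, 32, 2] -> [32, 2, 0]
row 1: [0, 64, 0] -> [64, 0, 0]
row 2: [8, 32, 32] -> [8, 64, 0]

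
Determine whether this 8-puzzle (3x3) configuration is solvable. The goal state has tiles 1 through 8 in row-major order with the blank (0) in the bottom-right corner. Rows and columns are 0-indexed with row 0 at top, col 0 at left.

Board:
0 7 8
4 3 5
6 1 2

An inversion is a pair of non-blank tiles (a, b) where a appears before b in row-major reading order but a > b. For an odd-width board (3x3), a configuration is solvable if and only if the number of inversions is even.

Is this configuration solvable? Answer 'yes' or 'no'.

Inversions (pairs i<j in row-major order where tile[i] > tile[j] > 0): 21
21 is odd, so the puzzle is not solvable.

Answer: no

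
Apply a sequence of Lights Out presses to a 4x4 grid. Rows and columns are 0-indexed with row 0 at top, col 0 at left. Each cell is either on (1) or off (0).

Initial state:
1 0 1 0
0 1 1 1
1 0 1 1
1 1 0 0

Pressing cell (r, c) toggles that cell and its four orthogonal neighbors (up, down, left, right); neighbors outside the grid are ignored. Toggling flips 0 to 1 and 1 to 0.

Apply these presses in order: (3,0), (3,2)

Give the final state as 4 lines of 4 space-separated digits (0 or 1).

After press 1 at (3,0):
1 0 1 0
0 1 1 1
0 0 1 1
0 0 0 0

After press 2 at (3,2):
1 0 1 0
0 1 1 1
0 0 0 1
0 1 1 1

Answer: 1 0 1 0
0 1 1 1
0 0 0 1
0 1 1 1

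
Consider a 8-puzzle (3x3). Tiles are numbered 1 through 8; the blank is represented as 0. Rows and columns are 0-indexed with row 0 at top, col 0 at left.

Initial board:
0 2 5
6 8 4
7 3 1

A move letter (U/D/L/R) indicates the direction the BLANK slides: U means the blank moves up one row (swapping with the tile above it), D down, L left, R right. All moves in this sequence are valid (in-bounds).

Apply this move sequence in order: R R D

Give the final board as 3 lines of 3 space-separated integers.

Answer: 2 5 4
6 8 0
7 3 1

Derivation:
After move 1 (R):
2 0 5
6 8 4
7 3 1

After move 2 (R):
2 5 0
6 8 4
7 3 1

After move 3 (D):
2 5 4
6 8 0
7 3 1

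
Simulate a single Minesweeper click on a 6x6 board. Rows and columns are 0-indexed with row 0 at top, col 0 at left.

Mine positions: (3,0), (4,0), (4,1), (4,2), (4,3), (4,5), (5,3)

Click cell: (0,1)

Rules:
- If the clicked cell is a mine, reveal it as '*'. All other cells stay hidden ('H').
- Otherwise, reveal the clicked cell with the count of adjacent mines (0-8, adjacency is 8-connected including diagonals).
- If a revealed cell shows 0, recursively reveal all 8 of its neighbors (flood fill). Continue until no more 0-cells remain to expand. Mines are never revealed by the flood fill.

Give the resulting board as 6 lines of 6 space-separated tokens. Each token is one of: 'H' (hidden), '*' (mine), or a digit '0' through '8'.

0 0 0 0 0 0
0 0 0 0 0 0
1 1 0 0 0 0
H 4 3 2 2 1
H H H H H H
H H H H H H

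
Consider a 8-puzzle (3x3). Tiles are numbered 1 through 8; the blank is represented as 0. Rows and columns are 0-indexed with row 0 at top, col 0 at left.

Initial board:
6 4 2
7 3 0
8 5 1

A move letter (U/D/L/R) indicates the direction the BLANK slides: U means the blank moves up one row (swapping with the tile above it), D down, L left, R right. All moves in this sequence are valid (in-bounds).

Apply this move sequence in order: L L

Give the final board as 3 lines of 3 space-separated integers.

After move 1 (L):
6 4 2
7 0 3
8 5 1

After move 2 (L):
6 4 2
0 7 3
8 5 1

Answer: 6 4 2
0 7 3
8 5 1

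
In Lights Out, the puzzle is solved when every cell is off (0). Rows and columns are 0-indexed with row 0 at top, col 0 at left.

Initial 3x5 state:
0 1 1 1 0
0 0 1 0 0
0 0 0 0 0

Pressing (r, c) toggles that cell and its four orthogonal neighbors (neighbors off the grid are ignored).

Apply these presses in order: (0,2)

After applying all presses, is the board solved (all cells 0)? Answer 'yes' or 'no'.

Answer: yes

Derivation:
After press 1 at (0,2):
0 0 0 0 0
0 0 0 0 0
0 0 0 0 0

Lights still on: 0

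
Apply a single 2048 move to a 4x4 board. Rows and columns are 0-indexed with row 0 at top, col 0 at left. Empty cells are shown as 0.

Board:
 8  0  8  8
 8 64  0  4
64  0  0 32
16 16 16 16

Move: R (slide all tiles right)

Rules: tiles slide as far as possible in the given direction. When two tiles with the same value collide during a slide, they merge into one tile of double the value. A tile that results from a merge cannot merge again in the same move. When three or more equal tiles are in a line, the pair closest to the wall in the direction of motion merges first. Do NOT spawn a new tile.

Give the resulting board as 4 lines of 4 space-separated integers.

Answer:  0  0  8 16
 0  8 64  4
 0  0 64 32
 0  0 32 32

Derivation:
Slide right:
row 0: [8, 0, 8, 8] -> [0, 0, 8, 16]
row 1: [8, 64, 0, 4] -> [0, 8, 64, 4]
row 2: [64, 0, 0, 32] -> [0, 0, 64, 32]
row 3: [16, 16, 16, 16] -> [0, 0, 32, 32]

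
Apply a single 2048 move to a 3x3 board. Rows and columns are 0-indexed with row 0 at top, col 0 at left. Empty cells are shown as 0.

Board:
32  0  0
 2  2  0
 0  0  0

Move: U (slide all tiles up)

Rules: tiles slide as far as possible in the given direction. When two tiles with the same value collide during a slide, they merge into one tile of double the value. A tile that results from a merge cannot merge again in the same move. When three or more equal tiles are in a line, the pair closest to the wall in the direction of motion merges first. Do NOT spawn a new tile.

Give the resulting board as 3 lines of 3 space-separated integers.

Answer: 32  2  0
 2  0  0
 0  0  0

Derivation:
Slide up:
col 0: [32, 2, 0] -> [32, 2, 0]
col 1: [0, 2, 0] -> [2, 0, 0]
col 2: [0, 0, 0] -> [0, 0, 0]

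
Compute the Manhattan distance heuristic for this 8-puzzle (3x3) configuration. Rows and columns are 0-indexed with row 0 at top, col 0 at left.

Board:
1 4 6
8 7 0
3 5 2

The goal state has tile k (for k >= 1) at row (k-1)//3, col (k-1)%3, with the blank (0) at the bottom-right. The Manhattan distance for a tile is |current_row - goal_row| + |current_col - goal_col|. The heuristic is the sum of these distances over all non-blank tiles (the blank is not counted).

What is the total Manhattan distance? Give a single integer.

Tile 1: at (0,0), goal (0,0), distance |0-0|+|0-0| = 0
Tile 4: at (0,1), goal (1,0), distance |0-1|+|1-0| = 2
Tile 6: at (0,2), goal (1,2), distance |0-1|+|2-2| = 1
Tile 8: at (1,0), goal (2,1), distance |1-2|+|0-1| = 2
Tile 7: at (1,1), goal (2,0), distance |1-2|+|1-0| = 2
Tile 3: at (2,0), goal (0,2), distance |2-0|+|0-2| = 4
Tile 5: at (2,1), goal (1,1), distance |2-1|+|1-1| = 1
Tile 2: at (2,2), goal (0,1), distance |2-0|+|2-1| = 3
Sum: 0 + 2 + 1 + 2 + 2 + 4 + 1 + 3 = 15

Answer: 15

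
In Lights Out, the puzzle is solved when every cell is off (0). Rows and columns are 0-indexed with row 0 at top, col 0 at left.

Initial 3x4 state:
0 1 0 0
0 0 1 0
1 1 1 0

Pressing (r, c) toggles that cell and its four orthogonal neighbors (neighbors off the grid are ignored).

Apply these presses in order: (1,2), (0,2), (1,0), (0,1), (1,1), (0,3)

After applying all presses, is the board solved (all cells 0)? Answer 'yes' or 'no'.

Answer: yes

Derivation:
After press 1 at (1,2):
0 1 1 0
0 1 0 1
1 1 0 0

After press 2 at (0,2):
0 0 0 1
0 1 1 1
1 1 0 0

After press 3 at (1,0):
1 0 0 1
1 0 1 1
0 1 0 0

After press 4 at (0,1):
0 1 1 1
1 1 1 1
0 1 0 0

After press 5 at (1,1):
0 0 1 1
0 0 0 1
0 0 0 0

After press 6 at (0,3):
0 0 0 0
0 0 0 0
0 0 0 0

Lights still on: 0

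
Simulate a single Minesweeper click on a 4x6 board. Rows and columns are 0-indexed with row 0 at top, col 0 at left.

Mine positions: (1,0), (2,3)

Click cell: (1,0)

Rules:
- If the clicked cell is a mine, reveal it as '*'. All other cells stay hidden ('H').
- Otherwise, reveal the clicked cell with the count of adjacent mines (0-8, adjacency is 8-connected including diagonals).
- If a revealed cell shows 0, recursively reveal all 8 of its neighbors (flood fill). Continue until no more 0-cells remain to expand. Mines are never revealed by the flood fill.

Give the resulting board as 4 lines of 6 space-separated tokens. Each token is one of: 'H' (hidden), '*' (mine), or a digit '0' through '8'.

H H H H H H
* H H H H H
H H H H H H
H H H H H H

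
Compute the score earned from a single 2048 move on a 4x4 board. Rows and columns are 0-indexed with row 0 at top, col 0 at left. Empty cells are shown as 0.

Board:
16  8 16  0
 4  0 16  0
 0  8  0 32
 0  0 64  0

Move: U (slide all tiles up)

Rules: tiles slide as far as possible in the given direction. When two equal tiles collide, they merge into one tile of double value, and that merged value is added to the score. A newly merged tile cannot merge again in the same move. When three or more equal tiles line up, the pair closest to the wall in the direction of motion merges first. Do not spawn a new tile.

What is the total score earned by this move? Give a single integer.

Slide up:
col 0: [16, 4, 0, 0] -> [16, 4, 0, 0]  score +0 (running 0)
col 1: [8, 0, 8, 0] -> [16, 0, 0, 0]  score +16 (running 16)
col 2: [16, 16, 0, 64] -> [32, 64, 0, 0]  score +32 (running 48)
col 3: [0, 0, 32, 0] -> [32, 0, 0, 0]  score +0 (running 48)
Board after move:
16 16 32 32
 4  0 64  0
 0  0  0  0
 0  0  0  0

Answer: 48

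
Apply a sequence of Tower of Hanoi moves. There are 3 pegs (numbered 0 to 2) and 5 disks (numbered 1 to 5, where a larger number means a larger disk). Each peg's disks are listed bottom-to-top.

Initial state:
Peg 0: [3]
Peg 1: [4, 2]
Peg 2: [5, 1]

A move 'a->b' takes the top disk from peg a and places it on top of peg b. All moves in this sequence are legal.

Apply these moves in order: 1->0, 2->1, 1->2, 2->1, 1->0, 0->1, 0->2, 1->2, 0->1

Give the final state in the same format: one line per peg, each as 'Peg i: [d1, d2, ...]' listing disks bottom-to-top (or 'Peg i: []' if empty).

Answer: Peg 0: []
Peg 1: [4, 3]
Peg 2: [5, 2, 1]

Derivation:
After move 1 (1->0):
Peg 0: [3, 2]
Peg 1: [4]
Peg 2: [5, 1]

After move 2 (2->1):
Peg 0: [3, 2]
Peg 1: [4, 1]
Peg 2: [5]

After move 3 (1->2):
Peg 0: [3, 2]
Peg 1: [4]
Peg 2: [5, 1]

After move 4 (2->1):
Peg 0: [3, 2]
Peg 1: [4, 1]
Peg 2: [5]

After move 5 (1->0):
Peg 0: [3, 2, 1]
Peg 1: [4]
Peg 2: [5]

After move 6 (0->1):
Peg 0: [3, 2]
Peg 1: [4, 1]
Peg 2: [5]

After move 7 (0->2):
Peg 0: [3]
Peg 1: [4, 1]
Peg 2: [5, 2]

After move 8 (1->2):
Peg 0: [3]
Peg 1: [4]
Peg 2: [5, 2, 1]

After move 9 (0->1):
Peg 0: []
Peg 1: [4, 3]
Peg 2: [5, 2, 1]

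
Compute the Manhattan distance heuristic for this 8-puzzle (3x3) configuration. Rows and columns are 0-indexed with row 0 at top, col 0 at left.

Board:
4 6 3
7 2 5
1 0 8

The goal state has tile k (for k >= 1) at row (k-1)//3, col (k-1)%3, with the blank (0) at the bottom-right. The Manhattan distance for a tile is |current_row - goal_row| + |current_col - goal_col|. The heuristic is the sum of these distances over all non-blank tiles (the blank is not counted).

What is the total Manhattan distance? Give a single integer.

Answer: 9

Derivation:
Tile 4: (0,0)->(1,0) = 1
Tile 6: (0,1)->(1,2) = 2
Tile 3: (0,2)->(0,2) = 0
Tile 7: (1,0)->(2,0) = 1
Tile 2: (1,1)->(0,1) = 1
Tile 5: (1,2)->(1,1) = 1
Tile 1: (2,0)->(0,0) = 2
Tile 8: (2,2)->(2,1) = 1
Sum: 1 + 2 + 0 + 1 + 1 + 1 + 2 + 1 = 9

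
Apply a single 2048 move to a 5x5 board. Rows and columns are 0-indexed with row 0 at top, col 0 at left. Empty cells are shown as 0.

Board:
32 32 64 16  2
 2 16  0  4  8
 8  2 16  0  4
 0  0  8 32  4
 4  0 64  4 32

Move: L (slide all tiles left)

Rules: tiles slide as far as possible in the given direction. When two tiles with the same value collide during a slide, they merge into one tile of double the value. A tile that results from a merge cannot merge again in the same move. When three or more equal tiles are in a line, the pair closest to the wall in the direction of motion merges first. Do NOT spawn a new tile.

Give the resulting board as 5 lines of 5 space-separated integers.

Slide left:
row 0: [32, 32, 64, 16, 2] -> [64, 64, 16, 2, 0]
row 1: [2, 16, 0, 4, 8] -> [2, 16, 4, 8, 0]
row 2: [8, 2, 16, 0, 4] -> [8, 2, 16, 4, 0]
row 3: [0, 0, 8, 32, 4] -> [8, 32, 4, 0, 0]
row 4: [4, 0, 64, 4, 32] -> [4, 64, 4, 32, 0]

Answer: 64 64 16  2  0
 2 16  4  8  0
 8  2 16  4  0
 8 32  4  0  0
 4 64  4 32  0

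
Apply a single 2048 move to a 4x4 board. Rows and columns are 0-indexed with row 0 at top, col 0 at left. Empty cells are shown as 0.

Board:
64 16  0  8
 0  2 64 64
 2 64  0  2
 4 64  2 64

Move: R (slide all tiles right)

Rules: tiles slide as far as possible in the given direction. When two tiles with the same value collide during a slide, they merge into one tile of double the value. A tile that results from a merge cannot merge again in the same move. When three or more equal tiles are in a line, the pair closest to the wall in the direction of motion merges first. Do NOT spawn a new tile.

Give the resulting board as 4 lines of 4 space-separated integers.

Answer:   0  64  16   8
  0   0   2 128
  0   2  64   2
  4  64   2  64

Derivation:
Slide right:
row 0: [64, 16, 0, 8] -> [0, 64, 16, 8]
row 1: [0, 2, 64, 64] -> [0, 0, 2, 128]
row 2: [2, 64, 0, 2] -> [0, 2, 64, 2]
row 3: [4, 64, 2, 64] -> [4, 64, 2, 64]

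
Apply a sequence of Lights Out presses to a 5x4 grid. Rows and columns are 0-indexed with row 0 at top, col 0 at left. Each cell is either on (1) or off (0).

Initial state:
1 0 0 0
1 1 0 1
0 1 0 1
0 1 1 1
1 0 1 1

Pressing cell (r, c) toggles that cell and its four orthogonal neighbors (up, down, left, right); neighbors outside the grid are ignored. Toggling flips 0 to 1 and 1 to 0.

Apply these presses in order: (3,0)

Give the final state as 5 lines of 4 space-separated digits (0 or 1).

After press 1 at (3,0):
1 0 0 0
1 1 0 1
1 1 0 1
1 0 1 1
0 0 1 1

Answer: 1 0 0 0
1 1 0 1
1 1 0 1
1 0 1 1
0 0 1 1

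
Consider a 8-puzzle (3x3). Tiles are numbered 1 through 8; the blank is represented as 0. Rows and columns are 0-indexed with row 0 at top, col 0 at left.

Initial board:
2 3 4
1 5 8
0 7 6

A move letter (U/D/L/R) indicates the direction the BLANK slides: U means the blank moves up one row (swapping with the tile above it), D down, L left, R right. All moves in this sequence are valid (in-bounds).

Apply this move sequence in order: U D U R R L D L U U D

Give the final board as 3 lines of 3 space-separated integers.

Answer: 2 3 4
0 7 8
5 1 6

Derivation:
After move 1 (U):
2 3 4
0 5 8
1 7 6

After move 2 (D):
2 3 4
1 5 8
0 7 6

After move 3 (U):
2 3 4
0 5 8
1 7 6

After move 4 (R):
2 3 4
5 0 8
1 7 6

After move 5 (R):
2 3 4
5 8 0
1 7 6

After move 6 (L):
2 3 4
5 0 8
1 7 6

After move 7 (D):
2 3 4
5 7 8
1 0 6

After move 8 (L):
2 3 4
5 7 8
0 1 6

After move 9 (U):
2 3 4
0 7 8
5 1 6

After move 10 (U):
0 3 4
2 7 8
5 1 6

After move 11 (D):
2 3 4
0 7 8
5 1 6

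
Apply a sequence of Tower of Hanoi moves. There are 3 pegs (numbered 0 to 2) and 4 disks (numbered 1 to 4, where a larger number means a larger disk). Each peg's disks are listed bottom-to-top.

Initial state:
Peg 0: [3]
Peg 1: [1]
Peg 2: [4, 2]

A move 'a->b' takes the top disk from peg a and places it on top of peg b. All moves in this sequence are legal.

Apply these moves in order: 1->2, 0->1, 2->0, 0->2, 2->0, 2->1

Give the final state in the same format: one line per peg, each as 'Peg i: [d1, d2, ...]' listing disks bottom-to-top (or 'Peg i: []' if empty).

After move 1 (1->2):
Peg 0: [3]
Peg 1: []
Peg 2: [4, 2, 1]

After move 2 (0->1):
Peg 0: []
Peg 1: [3]
Peg 2: [4, 2, 1]

After move 3 (2->0):
Peg 0: [1]
Peg 1: [3]
Peg 2: [4, 2]

After move 4 (0->2):
Peg 0: []
Peg 1: [3]
Peg 2: [4, 2, 1]

After move 5 (2->0):
Peg 0: [1]
Peg 1: [3]
Peg 2: [4, 2]

After move 6 (2->1):
Peg 0: [1]
Peg 1: [3, 2]
Peg 2: [4]

Answer: Peg 0: [1]
Peg 1: [3, 2]
Peg 2: [4]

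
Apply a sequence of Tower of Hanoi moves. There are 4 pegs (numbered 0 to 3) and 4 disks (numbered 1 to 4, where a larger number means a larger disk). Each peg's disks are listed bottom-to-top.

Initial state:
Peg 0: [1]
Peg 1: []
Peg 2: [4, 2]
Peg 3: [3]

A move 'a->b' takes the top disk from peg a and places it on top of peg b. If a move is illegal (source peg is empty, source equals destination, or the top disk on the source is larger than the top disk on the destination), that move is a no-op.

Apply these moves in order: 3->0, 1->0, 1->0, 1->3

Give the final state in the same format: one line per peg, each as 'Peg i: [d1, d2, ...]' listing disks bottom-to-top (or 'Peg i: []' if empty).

After move 1 (3->0):
Peg 0: [1]
Peg 1: []
Peg 2: [4, 2]
Peg 3: [3]

After move 2 (1->0):
Peg 0: [1]
Peg 1: []
Peg 2: [4, 2]
Peg 3: [3]

After move 3 (1->0):
Peg 0: [1]
Peg 1: []
Peg 2: [4, 2]
Peg 3: [3]

After move 4 (1->3):
Peg 0: [1]
Peg 1: []
Peg 2: [4, 2]
Peg 3: [3]

Answer: Peg 0: [1]
Peg 1: []
Peg 2: [4, 2]
Peg 3: [3]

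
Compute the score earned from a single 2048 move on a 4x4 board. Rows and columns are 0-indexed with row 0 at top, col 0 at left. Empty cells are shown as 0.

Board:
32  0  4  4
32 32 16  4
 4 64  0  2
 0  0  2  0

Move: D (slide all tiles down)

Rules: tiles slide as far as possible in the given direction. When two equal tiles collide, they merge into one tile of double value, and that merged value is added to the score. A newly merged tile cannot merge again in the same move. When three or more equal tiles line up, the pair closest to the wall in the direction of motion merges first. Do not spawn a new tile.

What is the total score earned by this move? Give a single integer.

Answer: 72

Derivation:
Slide down:
col 0: [32, 32, 4, 0] -> [0, 0, 64, 4]  score +64 (running 64)
col 1: [0, 32, 64, 0] -> [0, 0, 32, 64]  score +0 (running 64)
col 2: [4, 16, 0, 2] -> [0, 4, 16, 2]  score +0 (running 64)
col 3: [4, 4, 2, 0] -> [0, 0, 8, 2]  score +8 (running 72)
Board after move:
 0  0  0  0
 0  0  4  0
64 32 16  8
 4 64  2  2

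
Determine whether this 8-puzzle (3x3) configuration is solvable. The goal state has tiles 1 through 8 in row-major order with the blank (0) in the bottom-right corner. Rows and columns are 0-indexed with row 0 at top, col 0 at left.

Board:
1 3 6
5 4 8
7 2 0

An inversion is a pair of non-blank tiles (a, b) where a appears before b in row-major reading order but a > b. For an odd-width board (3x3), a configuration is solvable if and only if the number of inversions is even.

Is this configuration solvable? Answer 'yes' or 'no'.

Inversions (pairs i<j in row-major order where tile[i] > tile[j] > 0): 10
10 is even, so the puzzle is solvable.

Answer: yes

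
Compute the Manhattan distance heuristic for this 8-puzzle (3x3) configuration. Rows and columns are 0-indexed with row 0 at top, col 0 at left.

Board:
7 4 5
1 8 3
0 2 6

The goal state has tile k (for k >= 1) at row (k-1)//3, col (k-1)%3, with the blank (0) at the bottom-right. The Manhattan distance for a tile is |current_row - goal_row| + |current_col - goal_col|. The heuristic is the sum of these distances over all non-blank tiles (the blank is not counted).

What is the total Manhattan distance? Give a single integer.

Answer: 12

Derivation:
Tile 7: (0,0)->(2,0) = 2
Tile 4: (0,1)->(1,0) = 2
Tile 5: (0,2)->(1,1) = 2
Tile 1: (1,0)->(0,0) = 1
Tile 8: (1,1)->(2,1) = 1
Tile 3: (1,2)->(0,2) = 1
Tile 2: (2,1)->(0,1) = 2
Tile 6: (2,2)->(1,2) = 1
Sum: 2 + 2 + 2 + 1 + 1 + 1 + 2 + 1 = 12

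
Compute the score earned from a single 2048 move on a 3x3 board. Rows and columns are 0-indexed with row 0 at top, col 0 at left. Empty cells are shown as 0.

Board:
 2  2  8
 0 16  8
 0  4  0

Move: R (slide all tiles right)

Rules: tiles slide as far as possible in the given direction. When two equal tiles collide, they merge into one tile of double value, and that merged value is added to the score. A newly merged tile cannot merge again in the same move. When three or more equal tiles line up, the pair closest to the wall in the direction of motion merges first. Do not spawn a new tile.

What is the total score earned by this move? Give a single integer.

Slide right:
row 0: [2, 2, 8] -> [0, 4, 8]  score +4 (running 4)
row 1: [0, 16, 8] -> [0, 16, 8]  score +0 (running 4)
row 2: [0, 4, 0] -> [0, 0, 4]  score +0 (running 4)
Board after move:
 0  4  8
 0 16  8
 0  0  4

Answer: 4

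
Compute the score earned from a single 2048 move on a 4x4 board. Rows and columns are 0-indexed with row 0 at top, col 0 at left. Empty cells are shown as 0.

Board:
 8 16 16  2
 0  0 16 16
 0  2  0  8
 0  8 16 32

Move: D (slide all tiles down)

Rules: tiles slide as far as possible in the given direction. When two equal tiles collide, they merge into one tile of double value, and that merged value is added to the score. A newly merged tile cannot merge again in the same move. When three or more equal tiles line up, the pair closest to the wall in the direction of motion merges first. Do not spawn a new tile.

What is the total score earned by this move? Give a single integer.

Answer: 32

Derivation:
Slide down:
col 0: [8, 0, 0, 0] -> [0, 0, 0, 8]  score +0 (running 0)
col 1: [16, 0, 2, 8] -> [0, 16, 2, 8]  score +0 (running 0)
col 2: [16, 16, 0, 16] -> [0, 0, 16, 32]  score +32 (running 32)
col 3: [2, 16, 8, 32] -> [2, 16, 8, 32]  score +0 (running 32)
Board after move:
 0  0  0  2
 0 16  0 16
 0  2 16  8
 8  8 32 32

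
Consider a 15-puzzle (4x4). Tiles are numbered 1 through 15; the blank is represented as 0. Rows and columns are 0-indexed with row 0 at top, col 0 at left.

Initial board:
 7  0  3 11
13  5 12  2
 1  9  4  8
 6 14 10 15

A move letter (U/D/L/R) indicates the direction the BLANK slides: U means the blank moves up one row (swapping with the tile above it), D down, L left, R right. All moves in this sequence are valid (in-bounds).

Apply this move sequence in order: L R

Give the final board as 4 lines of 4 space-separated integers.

After move 1 (L):
 0  7  3 11
13  5 12  2
 1  9  4  8
 6 14 10 15

After move 2 (R):
 7  0  3 11
13  5 12  2
 1  9  4  8
 6 14 10 15

Answer:  7  0  3 11
13  5 12  2
 1  9  4  8
 6 14 10 15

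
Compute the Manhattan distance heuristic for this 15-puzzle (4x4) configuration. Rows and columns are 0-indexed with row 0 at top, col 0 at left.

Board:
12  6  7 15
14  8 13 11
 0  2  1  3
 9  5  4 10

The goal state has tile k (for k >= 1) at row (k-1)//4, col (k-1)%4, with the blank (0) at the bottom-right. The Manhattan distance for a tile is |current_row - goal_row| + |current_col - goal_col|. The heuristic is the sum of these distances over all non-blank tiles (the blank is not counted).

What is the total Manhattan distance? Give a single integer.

Tile 12: at (0,0), goal (2,3), distance |0-2|+|0-3| = 5
Tile 6: at (0,1), goal (1,1), distance |0-1|+|1-1| = 1
Tile 7: at (0,2), goal (1,2), distance |0-1|+|2-2| = 1
Tile 15: at (0,3), goal (3,2), distance |0-3|+|3-2| = 4
Tile 14: at (1,0), goal (3,1), distance |1-3|+|0-1| = 3
Tile 8: at (1,1), goal (1,3), distance |1-1|+|1-3| = 2
Tile 13: at (1,2), goal (3,0), distance |1-3|+|2-0| = 4
Tile 11: at (1,3), goal (2,2), distance |1-2|+|3-2| = 2
Tile 2: at (2,1), goal (0,1), distance |2-0|+|1-1| = 2
Tile 1: at (2,2), goal (0,0), distance |2-0|+|2-0| = 4
Tile 3: at (2,3), goal (0,2), distance |2-0|+|3-2| = 3
Tile 9: at (3,0), goal (2,0), distance |3-2|+|0-0| = 1
Tile 5: at (3,1), goal (1,0), distance |3-1|+|1-0| = 3
Tile 4: at (3,2), goal (0,3), distance |3-0|+|2-3| = 4
Tile 10: at (3,3), goal (2,1), distance |3-2|+|3-1| = 3
Sum: 5 + 1 + 1 + 4 + 3 + 2 + 4 + 2 + 2 + 4 + 3 + 1 + 3 + 4 + 3 = 42

Answer: 42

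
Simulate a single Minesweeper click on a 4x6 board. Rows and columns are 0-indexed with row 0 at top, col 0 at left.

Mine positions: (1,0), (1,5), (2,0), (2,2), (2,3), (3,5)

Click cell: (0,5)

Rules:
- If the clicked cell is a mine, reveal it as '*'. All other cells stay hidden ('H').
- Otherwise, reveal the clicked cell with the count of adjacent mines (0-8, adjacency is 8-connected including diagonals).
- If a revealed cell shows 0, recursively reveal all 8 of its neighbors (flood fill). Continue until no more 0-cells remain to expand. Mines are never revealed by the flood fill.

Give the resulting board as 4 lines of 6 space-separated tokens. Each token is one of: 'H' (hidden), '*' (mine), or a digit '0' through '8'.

H H H H H 1
H H H H H H
H H H H H H
H H H H H H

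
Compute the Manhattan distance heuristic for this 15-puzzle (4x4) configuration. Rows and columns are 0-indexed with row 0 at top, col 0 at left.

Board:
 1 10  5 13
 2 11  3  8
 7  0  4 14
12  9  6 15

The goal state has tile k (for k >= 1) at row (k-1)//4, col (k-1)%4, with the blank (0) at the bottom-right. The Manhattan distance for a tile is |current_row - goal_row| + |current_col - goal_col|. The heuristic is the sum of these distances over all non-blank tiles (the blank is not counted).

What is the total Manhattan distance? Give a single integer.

Answer: 35

Derivation:
Tile 1: at (0,0), goal (0,0), distance |0-0|+|0-0| = 0
Tile 10: at (0,1), goal (2,1), distance |0-2|+|1-1| = 2
Tile 5: at (0,2), goal (1,0), distance |0-1|+|2-0| = 3
Tile 13: at (0,3), goal (3,0), distance |0-3|+|3-0| = 6
Tile 2: at (1,0), goal (0,1), distance |1-0|+|0-1| = 2
Tile 11: at (1,1), goal (2,2), distance |1-2|+|1-2| = 2
Tile 3: at (1,2), goal (0,2), distance |1-0|+|2-2| = 1
Tile 8: at (1,3), goal (1,3), distance |1-1|+|3-3| = 0
Tile 7: at (2,0), goal (1,2), distance |2-1|+|0-2| = 3
Tile 4: at (2,2), goal (0,3), distance |2-0|+|2-3| = 3
Tile 14: at (2,3), goal (3,1), distance |2-3|+|3-1| = 3
Tile 12: at (3,0), goal (2,3), distance |3-2|+|0-3| = 4
Tile 9: at (3,1), goal (2,0), distance |3-2|+|1-0| = 2
Tile 6: at (3,2), goal (1,1), distance |3-1|+|2-1| = 3
Tile 15: at (3,3), goal (3,2), distance |3-3|+|3-2| = 1
Sum: 0 + 2 + 3 + 6 + 2 + 2 + 1 + 0 + 3 + 3 + 3 + 4 + 2 + 3 + 1 = 35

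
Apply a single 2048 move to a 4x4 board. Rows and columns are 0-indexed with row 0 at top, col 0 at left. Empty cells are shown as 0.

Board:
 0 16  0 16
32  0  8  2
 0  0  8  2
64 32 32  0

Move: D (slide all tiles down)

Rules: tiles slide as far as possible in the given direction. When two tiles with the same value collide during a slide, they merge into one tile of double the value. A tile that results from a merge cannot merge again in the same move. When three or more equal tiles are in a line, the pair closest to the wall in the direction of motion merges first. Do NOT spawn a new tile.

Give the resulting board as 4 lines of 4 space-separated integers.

Answer:  0  0  0  0
 0  0  0  0
32 16 16 16
64 32 32  4

Derivation:
Slide down:
col 0: [0, 32, 0, 64] -> [0, 0, 32, 64]
col 1: [16, 0, 0, 32] -> [0, 0, 16, 32]
col 2: [0, 8, 8, 32] -> [0, 0, 16, 32]
col 3: [16, 2, 2, 0] -> [0, 0, 16, 4]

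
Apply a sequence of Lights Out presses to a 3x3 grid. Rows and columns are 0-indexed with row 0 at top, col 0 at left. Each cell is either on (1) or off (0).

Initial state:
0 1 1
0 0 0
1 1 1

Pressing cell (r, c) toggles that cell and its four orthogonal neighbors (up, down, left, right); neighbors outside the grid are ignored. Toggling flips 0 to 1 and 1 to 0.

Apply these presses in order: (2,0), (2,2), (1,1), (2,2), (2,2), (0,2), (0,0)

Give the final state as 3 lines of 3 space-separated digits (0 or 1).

Answer: 1 0 0
1 1 1
0 0 0

Derivation:
After press 1 at (2,0):
0 1 1
1 0 0
0 0 1

After press 2 at (2,2):
0 1 1
1 0 1
0 1 0

After press 3 at (1,1):
0 0 1
0 1 0
0 0 0

After press 4 at (2,2):
0 0 1
0 1 1
0 1 1

After press 5 at (2,2):
0 0 1
0 1 0
0 0 0

After press 6 at (0,2):
0 1 0
0 1 1
0 0 0

After press 7 at (0,0):
1 0 0
1 1 1
0 0 0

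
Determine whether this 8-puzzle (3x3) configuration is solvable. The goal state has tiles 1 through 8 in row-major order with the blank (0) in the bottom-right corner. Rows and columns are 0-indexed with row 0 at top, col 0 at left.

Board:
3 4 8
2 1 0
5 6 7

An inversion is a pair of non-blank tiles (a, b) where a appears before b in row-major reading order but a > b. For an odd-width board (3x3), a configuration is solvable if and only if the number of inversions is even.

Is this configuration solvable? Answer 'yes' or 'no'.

Answer: yes

Derivation:
Inversions (pairs i<j in row-major order where tile[i] > tile[j] > 0): 10
10 is even, so the puzzle is solvable.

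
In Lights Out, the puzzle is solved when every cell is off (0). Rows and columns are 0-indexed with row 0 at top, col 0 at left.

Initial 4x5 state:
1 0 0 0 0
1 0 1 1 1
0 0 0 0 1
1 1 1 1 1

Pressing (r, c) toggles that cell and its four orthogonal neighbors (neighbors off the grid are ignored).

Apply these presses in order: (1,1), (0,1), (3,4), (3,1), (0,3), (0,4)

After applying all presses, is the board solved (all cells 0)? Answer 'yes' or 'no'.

Answer: yes

Derivation:
After press 1 at (1,1):
1 1 0 0 0
0 1 0 1 1
0 1 0 0 1
1 1 1 1 1

After press 2 at (0,1):
0 0 1 0 0
0 0 0 1 1
0 1 0 0 1
1 1 1 1 1

After press 3 at (3,4):
0 0 1 0 0
0 0 0 1 1
0 1 0 0 0
1 1 1 0 0

After press 4 at (3,1):
0 0 1 0 0
0 0 0 1 1
0 0 0 0 0
0 0 0 0 0

After press 5 at (0,3):
0 0 0 1 1
0 0 0 0 1
0 0 0 0 0
0 0 0 0 0

After press 6 at (0,4):
0 0 0 0 0
0 0 0 0 0
0 0 0 0 0
0 0 0 0 0

Lights still on: 0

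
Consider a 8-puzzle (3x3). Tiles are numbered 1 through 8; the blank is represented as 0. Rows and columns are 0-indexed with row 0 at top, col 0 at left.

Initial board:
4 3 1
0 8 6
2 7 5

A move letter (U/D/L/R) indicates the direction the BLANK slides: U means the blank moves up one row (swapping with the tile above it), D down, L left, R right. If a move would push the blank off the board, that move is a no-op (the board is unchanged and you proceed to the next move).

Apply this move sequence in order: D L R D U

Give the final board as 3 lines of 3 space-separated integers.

After move 1 (D):
4 3 1
2 8 6
0 7 5

After move 2 (L):
4 3 1
2 8 6
0 7 5

After move 3 (R):
4 3 1
2 8 6
7 0 5

After move 4 (D):
4 3 1
2 8 6
7 0 5

After move 5 (U):
4 3 1
2 0 6
7 8 5

Answer: 4 3 1
2 0 6
7 8 5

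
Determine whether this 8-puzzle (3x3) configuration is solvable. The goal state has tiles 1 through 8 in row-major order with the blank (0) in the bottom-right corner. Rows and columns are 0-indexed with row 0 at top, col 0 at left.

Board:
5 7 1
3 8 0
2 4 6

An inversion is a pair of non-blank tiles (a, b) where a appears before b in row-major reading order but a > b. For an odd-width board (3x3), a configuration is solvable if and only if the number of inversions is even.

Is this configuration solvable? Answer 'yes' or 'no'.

Inversions (pairs i<j in row-major order where tile[i] > tile[j] > 0): 13
13 is odd, so the puzzle is not solvable.

Answer: no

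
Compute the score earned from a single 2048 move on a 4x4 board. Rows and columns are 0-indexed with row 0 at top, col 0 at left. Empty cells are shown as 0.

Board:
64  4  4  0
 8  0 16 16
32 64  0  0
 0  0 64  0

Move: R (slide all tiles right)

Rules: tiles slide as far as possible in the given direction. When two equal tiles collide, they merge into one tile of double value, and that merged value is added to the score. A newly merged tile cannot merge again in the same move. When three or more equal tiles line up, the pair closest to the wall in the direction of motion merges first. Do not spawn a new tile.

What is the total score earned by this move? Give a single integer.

Answer: 40

Derivation:
Slide right:
row 0: [64, 4, 4, 0] -> [0, 0, 64, 8]  score +8 (running 8)
row 1: [8, 0, 16, 16] -> [0, 0, 8, 32]  score +32 (running 40)
row 2: [32, 64, 0, 0] -> [0, 0, 32, 64]  score +0 (running 40)
row 3: [0, 0, 64, 0] -> [0, 0, 0, 64]  score +0 (running 40)
Board after move:
 0  0 64  8
 0  0  8 32
 0  0 32 64
 0  0  0 64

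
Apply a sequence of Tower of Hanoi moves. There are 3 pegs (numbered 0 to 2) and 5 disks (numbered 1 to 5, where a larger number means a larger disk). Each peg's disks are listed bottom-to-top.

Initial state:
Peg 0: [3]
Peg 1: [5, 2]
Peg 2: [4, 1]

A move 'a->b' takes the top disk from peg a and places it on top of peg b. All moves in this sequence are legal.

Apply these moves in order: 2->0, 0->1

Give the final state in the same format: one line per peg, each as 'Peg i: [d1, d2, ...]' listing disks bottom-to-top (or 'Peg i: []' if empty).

Answer: Peg 0: [3]
Peg 1: [5, 2, 1]
Peg 2: [4]

Derivation:
After move 1 (2->0):
Peg 0: [3, 1]
Peg 1: [5, 2]
Peg 2: [4]

After move 2 (0->1):
Peg 0: [3]
Peg 1: [5, 2, 1]
Peg 2: [4]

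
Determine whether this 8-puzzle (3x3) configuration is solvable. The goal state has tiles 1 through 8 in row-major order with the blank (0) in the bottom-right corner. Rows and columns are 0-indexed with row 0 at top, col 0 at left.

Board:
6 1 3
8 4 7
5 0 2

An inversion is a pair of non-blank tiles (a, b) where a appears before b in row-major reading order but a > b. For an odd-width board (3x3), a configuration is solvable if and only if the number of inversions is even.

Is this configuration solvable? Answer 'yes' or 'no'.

Answer: yes

Derivation:
Inversions (pairs i<j in row-major order where tile[i] > tile[j] > 0): 14
14 is even, so the puzzle is solvable.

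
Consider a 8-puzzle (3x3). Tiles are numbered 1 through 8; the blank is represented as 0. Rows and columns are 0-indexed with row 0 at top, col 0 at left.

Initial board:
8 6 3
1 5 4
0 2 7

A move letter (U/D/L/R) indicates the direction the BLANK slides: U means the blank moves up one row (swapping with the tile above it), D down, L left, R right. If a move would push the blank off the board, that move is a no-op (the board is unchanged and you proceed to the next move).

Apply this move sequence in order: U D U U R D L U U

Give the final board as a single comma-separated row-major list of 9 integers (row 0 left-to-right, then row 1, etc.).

After move 1 (U):
8 6 3
0 5 4
1 2 7

After move 2 (D):
8 6 3
1 5 4
0 2 7

After move 3 (U):
8 6 3
0 5 4
1 2 7

After move 4 (U):
0 6 3
8 5 4
1 2 7

After move 5 (R):
6 0 3
8 5 4
1 2 7

After move 6 (D):
6 5 3
8 0 4
1 2 7

After move 7 (L):
6 5 3
0 8 4
1 2 7

After move 8 (U):
0 5 3
6 8 4
1 2 7

After move 9 (U):
0 5 3
6 8 4
1 2 7

Answer: 0, 5, 3, 6, 8, 4, 1, 2, 7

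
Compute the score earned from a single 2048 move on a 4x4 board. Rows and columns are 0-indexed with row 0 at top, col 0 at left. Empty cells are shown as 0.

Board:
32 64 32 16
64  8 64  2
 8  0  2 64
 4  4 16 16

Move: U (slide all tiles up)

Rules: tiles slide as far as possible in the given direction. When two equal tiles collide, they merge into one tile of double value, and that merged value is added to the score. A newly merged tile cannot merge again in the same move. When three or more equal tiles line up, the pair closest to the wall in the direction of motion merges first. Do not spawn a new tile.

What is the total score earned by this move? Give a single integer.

Slide up:
col 0: [32, 64, 8, 4] -> [32, 64, 8, 4]  score +0 (running 0)
col 1: [64, 8, 0, 4] -> [64, 8, 4, 0]  score +0 (running 0)
col 2: [32, 64, 2, 16] -> [32, 64, 2, 16]  score +0 (running 0)
col 3: [16, 2, 64, 16] -> [16, 2, 64, 16]  score +0 (running 0)
Board after move:
32 64 32 16
64  8 64  2
 8  4  2 64
 4  0 16 16

Answer: 0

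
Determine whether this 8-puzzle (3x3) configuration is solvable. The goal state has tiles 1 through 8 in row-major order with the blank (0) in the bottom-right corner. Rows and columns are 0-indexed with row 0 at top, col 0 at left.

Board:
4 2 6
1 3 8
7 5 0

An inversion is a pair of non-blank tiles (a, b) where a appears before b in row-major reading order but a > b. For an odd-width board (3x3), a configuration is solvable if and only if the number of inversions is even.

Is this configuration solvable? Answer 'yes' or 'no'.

Inversions (pairs i<j in row-major order where tile[i] > tile[j] > 0): 10
10 is even, so the puzzle is solvable.

Answer: yes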